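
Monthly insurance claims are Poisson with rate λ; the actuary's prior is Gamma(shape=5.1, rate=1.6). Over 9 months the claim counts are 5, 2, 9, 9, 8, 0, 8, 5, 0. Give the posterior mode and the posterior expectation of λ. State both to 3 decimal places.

Σ counts = 46. Posterior: Gamma(shape = 5.1+46 = 51.1, rate = 1.6+9 = 10.6).
Mode = (α−1)/β = 50.1/10.6 = 4.726.
Mean = α/β = 51.1/10.6 = 4.821.
The posterior is right-skewed, so the mean exceeds the mode.

λ_MAP = 4.726, E[λ|data] = 4.821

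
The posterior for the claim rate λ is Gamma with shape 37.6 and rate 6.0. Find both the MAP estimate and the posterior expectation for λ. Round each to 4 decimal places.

Mode = (α−1)/β = 36.6/6.0 = 6.1000.
Mean = α/β = 37.6/6.0 = 6.2667.
The mean is pulled above the mode by the posterior's right skew.

MAP: 6.1000. Posterior mean: 6.2667.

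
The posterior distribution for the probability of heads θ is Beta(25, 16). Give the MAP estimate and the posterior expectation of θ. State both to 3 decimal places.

MAP = 0.615, posterior mean = 0.610

Mode = (25−1)/(25+16−2) = 24/39 = 0.615.
Mean = 25/(25+16) = 25/41 = 0.610.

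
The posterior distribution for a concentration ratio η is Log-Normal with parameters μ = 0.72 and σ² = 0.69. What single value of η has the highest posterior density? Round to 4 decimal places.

1.0305

Mode = exp(μ − σ²) = exp(0.03) = 1.0305.
Mean = exp(μ + σ²/2) = exp(1.065) = 2.9008.
This is the posterior mode — the MAP estimate.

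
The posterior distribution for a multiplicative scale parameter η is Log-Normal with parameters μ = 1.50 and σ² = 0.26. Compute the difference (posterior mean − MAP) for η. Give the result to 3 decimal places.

1.648

Mode = exp(μ − σ²) = exp(1.24) = 3.456.
Mean = exp(μ + σ²/2) = exp(1.630) = 5.104.
Difference = 5.104 − 3.456 = 1.648.
Mean > mode: the posterior has a right tail.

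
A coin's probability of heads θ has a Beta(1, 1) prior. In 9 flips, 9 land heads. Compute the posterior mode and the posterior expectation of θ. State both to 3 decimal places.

MAP: 1.000. Posterior mean: 0.909.

Posterior: Beta(1+9, 1+0) = Beta(10, 1).
Since β = 1 ≤ 1 and α > 1, the Beta density is monotone increasing on [0,1]; the mode is at 1.
Mean = 10/(10+1) = 0.909.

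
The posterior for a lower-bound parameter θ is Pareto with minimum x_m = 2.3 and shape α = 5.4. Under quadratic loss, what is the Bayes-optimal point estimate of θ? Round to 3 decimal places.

2.823

The Pareto density is strictly decreasing on [x_m, ∞), so the mode is x_m = 2.300.
Mean = α·x_m/(α−1) = 5.4·2.3/4.4 = 2.823.
Quadratic loss ⇒ the optimal estimator is the posterior mean.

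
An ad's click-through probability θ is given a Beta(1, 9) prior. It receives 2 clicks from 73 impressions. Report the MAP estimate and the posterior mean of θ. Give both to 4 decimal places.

MAP = 0.0247, posterior mean = 0.0361

Posterior: Beta(1+2, 9+71) = Beta(3, 80).
Mode = (3−1)/(3+80−2) = 2/81 = 0.0247.
Mean = 3/(3+80) = 3/83 = 0.0361.
The posterior is right-skewed, so the mean exceeds the mode.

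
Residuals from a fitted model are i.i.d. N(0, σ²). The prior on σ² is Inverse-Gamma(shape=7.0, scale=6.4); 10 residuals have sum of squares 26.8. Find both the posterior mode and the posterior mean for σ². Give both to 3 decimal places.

MAP = 1.523, posterior mean = 1.800

Posterior: Inverse-Gamma(shape = 7.0+10/2 = 12.0, scale = 6.4+26.8/2 = 19.8).
Mode = β/(α+1) = 19.8/13.0 = 1.523.
Mean = β/(α−1) = 19.8/11.0 = 1.800.
Right-skewed posterior ⇒ mode < mean.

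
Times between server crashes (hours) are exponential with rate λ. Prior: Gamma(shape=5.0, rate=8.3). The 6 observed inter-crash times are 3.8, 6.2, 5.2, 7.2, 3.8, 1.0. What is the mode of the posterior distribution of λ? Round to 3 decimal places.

0.282

Σ times = 27.2. Posterior: Gamma(shape = 5.0+6 = 11.0, rate = 8.3+27.2 = 35.5).
Mode = (α−1)/β = 10.0/35.5 = 0.282.
Mean = α/β = 11.0/35.5 = 0.310.
This is the posterior mode — the MAP estimate.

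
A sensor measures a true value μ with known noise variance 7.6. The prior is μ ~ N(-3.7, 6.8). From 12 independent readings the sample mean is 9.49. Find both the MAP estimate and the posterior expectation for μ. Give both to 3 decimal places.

Posterior for μ is Normal. Precision-weighted mean: (1/6.8·-3.7 + 12/7.6·9.49) / (1/6.8 + 12/7.6) = 8.366.
A Normal posterior is symmetric, so mode = mean.

μ_MAP = 8.366, E[μ|data] = 8.366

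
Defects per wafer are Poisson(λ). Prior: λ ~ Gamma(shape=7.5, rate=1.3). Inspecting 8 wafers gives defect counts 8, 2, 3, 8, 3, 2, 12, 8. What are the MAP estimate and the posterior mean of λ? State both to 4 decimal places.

MAP = 5.6452; posterior mean = 5.7527

Σ counts = 46. Posterior: Gamma(shape = 7.5+46 = 53.5, rate = 1.3+8 = 9.3).
Mode = (α−1)/β = 52.5/9.3 = 5.6452.
Mean = α/β = 53.5/9.3 = 5.7527.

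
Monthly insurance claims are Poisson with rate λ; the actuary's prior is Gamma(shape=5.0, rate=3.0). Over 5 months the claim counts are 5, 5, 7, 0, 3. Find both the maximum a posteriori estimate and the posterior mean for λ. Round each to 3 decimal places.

maximum a posteriori estimate = 3.000, posterior mean = 3.125

Σ counts = 20. Posterior: Gamma(shape = 5.0+20 = 25.0, rate = 3.0+5 = 8.0).
Mode = (α−1)/β = 24.0/8.0 = 3.000.
Mean = α/β = 25.0/8.0 = 3.125.
The mean is pulled above the mode by the posterior's right skew.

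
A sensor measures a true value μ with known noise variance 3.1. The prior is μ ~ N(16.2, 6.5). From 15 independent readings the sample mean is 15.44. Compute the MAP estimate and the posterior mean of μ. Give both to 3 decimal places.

Posterior for μ is Normal. Precision-weighted mean: (1/6.5·16.2 + 15/3.1·15.44) / (1/6.5 + 15/3.1) = 15.463.
A Normal posterior is symmetric, so mode = mean.

μ_MAP = 15.463, E[μ|data] = 15.463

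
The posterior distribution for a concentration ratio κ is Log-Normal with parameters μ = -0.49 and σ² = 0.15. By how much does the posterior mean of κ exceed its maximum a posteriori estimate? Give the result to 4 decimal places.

0.1330

Mode = exp(μ − σ²) = exp(-0.64) = 0.5273.
Mean = exp(μ + σ²/2) = exp(-0.415) = 0.6603.
Difference = 0.6603 − 0.5273 = 0.1330.
Right-skewed posterior ⇒ mode < mean.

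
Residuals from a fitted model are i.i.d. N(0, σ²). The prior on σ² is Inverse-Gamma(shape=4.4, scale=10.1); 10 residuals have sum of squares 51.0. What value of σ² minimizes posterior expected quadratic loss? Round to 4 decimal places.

4.2381

Posterior: Inverse-Gamma(shape = 4.4+10/2 = 9.4, scale = 10.1+51.0/2 = 35.6).
Mode = β/(α+1) = 35.6/10.4 = 3.4231.
Mean = β/(α−1) = 35.6/8.4 = 4.2381.
Quadratic loss ⇒ the optimal estimator is the posterior mean.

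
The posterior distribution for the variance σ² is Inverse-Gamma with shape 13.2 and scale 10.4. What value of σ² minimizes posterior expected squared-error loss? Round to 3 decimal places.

0.852

Mode = β/(α+1) = 10.4/14.2 = 0.732.
Mean = β/(α−1) = 10.4/12.2 = 0.852.
Squared-error loss ⇒ the optimal estimator is the posterior mean.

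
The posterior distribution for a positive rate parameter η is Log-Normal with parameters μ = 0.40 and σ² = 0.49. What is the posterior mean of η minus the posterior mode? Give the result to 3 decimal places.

Mode = exp(μ − σ²) = exp(-0.09) = 0.914.
Mean = exp(μ + σ²/2) = exp(0.645) = 1.906.
Difference = 1.906 − 0.914 = 0.992.
The mean is pulled above the mode by the posterior's right skew.

0.992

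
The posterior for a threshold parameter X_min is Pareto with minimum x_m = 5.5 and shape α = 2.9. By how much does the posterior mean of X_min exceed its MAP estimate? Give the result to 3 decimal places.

2.895

The Pareto density is strictly decreasing on [x_m, ∞), so the mode is x_m = 5.500.
Mean = α·x_m/(α−1) = 2.9·5.5/1.9 = 8.395.
Difference = 8.395 − 5.500 = 2.895.
The posterior is right-skewed, so the mean exceeds the mode.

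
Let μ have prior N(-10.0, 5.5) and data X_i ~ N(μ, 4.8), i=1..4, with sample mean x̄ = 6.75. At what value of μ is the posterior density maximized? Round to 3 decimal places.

Posterior for μ is Normal. Precision-weighted mean: (1/5.5·-10.0 + 4/4.8·6.75) / (1/5.5 + 4/4.8) = 3.750.
A Normal posterior is symmetric, so mode = mean.
This is the posterior mode — the MAP estimate.

3.750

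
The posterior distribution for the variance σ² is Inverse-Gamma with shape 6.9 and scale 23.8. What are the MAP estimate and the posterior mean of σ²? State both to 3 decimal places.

Mode = β/(α+1) = 23.8/7.9 = 3.013.
Mean = β/(α−1) = 23.8/5.9 = 4.034.

MAP = 3.013, posterior mean = 4.034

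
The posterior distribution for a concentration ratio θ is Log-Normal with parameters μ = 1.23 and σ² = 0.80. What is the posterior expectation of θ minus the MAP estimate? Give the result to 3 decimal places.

Mode = exp(μ − σ²) = exp(0.43) = 1.537.
Mean = exp(μ + σ²/2) = exp(1.630) = 5.104.
Difference = 5.104 − 1.537 = 3.567.

3.567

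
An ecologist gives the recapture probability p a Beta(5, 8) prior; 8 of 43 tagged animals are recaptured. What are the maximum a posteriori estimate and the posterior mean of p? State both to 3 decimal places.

Posterior: Beta(5+8, 8+35) = Beta(13, 43).
Mode = (13−1)/(13+43−2) = 12/54 = 0.222.
Mean = 13/(13+43) = 13/56 = 0.232.

MAP = 0.222, posterior mean = 0.232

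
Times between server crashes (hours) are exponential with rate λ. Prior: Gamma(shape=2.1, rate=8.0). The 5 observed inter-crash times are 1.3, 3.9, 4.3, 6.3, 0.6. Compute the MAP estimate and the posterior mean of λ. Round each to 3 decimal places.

Σ times = 16.4. Posterior: Gamma(shape = 2.1+5 = 7.1, rate = 8.0+16.4 = 24.4).
Mode = (α−1)/β = 6.1/24.4 = 0.250.
Mean = α/β = 7.1/24.4 = 0.291.

MAP = 0.250; posterior mean = 0.291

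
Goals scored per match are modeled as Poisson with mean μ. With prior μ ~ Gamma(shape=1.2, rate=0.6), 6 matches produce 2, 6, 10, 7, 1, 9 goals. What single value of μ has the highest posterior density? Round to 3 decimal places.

Σ counts = 35. Posterior: Gamma(shape = 1.2+35 = 36.2, rate = 0.6+6 = 6.6).
Mode = (α−1)/β = 35.2/6.6 = 5.333.
Mean = α/β = 36.2/6.6 = 5.485.
This is the posterior mode — the MAP estimate.

5.333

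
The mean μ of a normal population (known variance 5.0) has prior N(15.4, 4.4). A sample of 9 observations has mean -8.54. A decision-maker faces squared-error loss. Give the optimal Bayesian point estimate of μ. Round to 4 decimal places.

-5.8561

Posterior for μ is Normal. Precision-weighted mean: (1/4.4·15.4 + 9/5.0·-8.54) / (1/4.4 + 9/5.0) = -5.8561.
A Normal posterior is symmetric, so mode = mean.
Squared-error loss ⇒ the optimal estimator is the posterior mean.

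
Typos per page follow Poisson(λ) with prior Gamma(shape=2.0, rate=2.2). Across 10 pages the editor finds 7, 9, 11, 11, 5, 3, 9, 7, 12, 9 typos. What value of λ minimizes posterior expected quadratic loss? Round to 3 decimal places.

6.967

Σ counts = 83. Posterior: Gamma(shape = 2.0+83 = 85.0, rate = 2.2+10 = 12.2).
Mode = (α−1)/β = 84.0/12.2 = 6.885.
Mean = α/β = 85.0/12.2 = 6.967.
Quadratic loss ⇒ the optimal estimator is the posterior mean.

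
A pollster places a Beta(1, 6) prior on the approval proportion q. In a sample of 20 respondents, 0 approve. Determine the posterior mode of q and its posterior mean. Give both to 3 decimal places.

Posterior: Beta(1+0, 6+20) = Beta(1, 26).
Since α = 1 ≤ 1 and β > 1, the Beta density is monotone decreasing on [0,1]; the mode is at 0.
Mean = 1/(1+26) = 0.037.

MAP = 0.000, posterior mean = 0.037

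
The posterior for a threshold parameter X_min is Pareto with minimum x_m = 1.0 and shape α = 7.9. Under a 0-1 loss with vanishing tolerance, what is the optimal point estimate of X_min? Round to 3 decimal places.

The Pareto density is strictly decreasing on [x_m, ∞), so the mode is x_m = 1.000.
Mean = α·x_m/(α−1) = 7.9·1.0/6.9 = 1.145.
This is the posterior mode — the MAP estimate.

1.000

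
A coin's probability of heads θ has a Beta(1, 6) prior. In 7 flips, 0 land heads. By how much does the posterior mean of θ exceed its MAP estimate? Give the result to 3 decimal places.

Posterior: Beta(1+0, 6+7) = Beta(1, 13).
Since α = 1 ≤ 1 and β > 1, the Beta density is monotone decreasing on [0,1]; the mode is at 0.
Mean = 1/(1+13) = 0.071.
Difference = 0.071 − 0.000 = 0.071.

0.071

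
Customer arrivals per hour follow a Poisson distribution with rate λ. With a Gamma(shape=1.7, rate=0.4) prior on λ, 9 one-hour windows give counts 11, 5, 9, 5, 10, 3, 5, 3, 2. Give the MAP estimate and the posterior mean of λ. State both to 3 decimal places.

Σ counts = 53. Posterior: Gamma(shape = 1.7+53 = 54.7, rate = 0.4+9 = 9.4).
Mode = (α−1)/β = 53.7/9.4 = 5.713.
Mean = α/β = 54.7/9.4 = 5.819.
The mean is pulled above the mode by the posterior's right skew.

MAP: 5.713. Posterior mean: 5.819.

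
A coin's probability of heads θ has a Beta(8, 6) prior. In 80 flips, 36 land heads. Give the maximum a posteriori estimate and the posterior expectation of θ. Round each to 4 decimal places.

MAP: 0.4674. Posterior mean: 0.4681.

Posterior: Beta(8+36, 6+44) = Beta(44, 50).
Mode = (44−1)/(44+50−2) = 43/92 = 0.4674.
Mean = 44/(44+50) = 44/94 = 0.4681.
The mean is pulled above the mode by the posterior's right skew.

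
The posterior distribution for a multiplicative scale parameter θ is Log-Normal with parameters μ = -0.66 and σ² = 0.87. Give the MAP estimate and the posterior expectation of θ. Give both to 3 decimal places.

Mode = exp(μ − σ²) = exp(-1.53) = 0.217.
Mean = exp(μ + σ²/2) = exp(-0.225) = 0.799.

MAP = 0.217; posterior mean = 0.799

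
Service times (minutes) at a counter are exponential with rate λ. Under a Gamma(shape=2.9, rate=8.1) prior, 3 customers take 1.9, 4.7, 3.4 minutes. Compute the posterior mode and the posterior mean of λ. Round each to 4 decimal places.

MAP: 0.2707. Posterior mean: 0.3260.

Σ times = 10.0. Posterior: Gamma(shape = 2.9+3 = 5.9, rate = 8.1+10.0 = 18.1).
Mode = (α−1)/β = 4.9/18.1 = 0.2707.
Mean = α/β = 5.9/18.1 = 0.3260.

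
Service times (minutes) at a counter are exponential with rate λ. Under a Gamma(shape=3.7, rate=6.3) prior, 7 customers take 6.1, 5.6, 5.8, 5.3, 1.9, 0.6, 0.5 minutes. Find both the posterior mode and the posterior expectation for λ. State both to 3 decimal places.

posterior mode = 0.302, posterior expectation = 0.333

Σ times = 25.8. Posterior: Gamma(shape = 3.7+7 = 10.7, rate = 6.3+25.8 = 32.1).
Mode = (α−1)/β = 9.7/32.1 = 0.302.
Mean = α/β = 10.7/32.1 = 0.333.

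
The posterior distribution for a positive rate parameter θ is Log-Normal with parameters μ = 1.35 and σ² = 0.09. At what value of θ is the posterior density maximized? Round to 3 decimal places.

3.525

Mode = exp(μ − σ²) = exp(1.26) = 3.525.
Mean = exp(μ + σ²/2) = exp(1.395) = 4.035.
This is the posterior mode — the MAP estimate.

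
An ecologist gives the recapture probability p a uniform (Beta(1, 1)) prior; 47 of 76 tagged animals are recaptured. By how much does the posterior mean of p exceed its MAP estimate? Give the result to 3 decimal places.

Posterior: Beta(1+47, 1+29) = Beta(48, 30).
Mode = (48−1)/(48+30−2) = 47/76 = 0.618.
With a flat prior the MAP equals the MLE, 47/76.
Mean = 48/(48+30) = 48/78 = 0.615.
Difference = 0.615 − 0.618 = -0.003.

-0.003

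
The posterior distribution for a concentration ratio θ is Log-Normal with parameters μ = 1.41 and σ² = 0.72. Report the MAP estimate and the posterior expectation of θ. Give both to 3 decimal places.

MAP = 1.994; posterior mean = 5.871

Mode = exp(μ − σ²) = exp(0.69) = 1.994.
Mean = exp(μ + σ²/2) = exp(1.770) = 5.871.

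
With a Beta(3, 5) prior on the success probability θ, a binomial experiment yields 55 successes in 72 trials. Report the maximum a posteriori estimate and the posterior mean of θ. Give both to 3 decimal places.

Posterior: Beta(3+55, 5+17) = Beta(58, 22).
Mode = (58−1)/(58+22−2) = 57/78 = 0.731.
Mean = 58/(58+22) = 58/80 = 0.725.

maximum a posteriori estimate = 0.731, posterior mean = 0.725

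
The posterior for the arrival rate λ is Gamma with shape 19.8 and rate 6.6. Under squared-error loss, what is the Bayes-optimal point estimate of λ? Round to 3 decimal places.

3.000

Mode = (α−1)/β = 18.8/6.6 = 2.848.
Mean = α/β = 19.8/6.6 = 3.000.
Squared-error loss ⇒ the optimal estimator is the posterior mean.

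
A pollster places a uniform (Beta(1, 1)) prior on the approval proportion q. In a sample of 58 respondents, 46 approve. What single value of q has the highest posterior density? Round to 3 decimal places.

0.793

Posterior: Beta(1+46, 1+12) = Beta(47, 13).
Mode = (47−1)/(47+13−2) = 46/58 = 0.793.
With a flat prior the MAP equals the MLE, 46/58.
Mean = 47/(47+13) = 47/60 = 0.783.
This is the posterior mode — the MAP estimate.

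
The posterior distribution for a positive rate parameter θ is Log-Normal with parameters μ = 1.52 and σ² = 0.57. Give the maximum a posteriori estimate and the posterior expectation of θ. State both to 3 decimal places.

Mode = exp(μ − σ²) = exp(0.95) = 2.586.
Mean = exp(μ + σ²/2) = exp(1.805) = 6.080.
The mean is pulled above the mode by the posterior's right skew.

maximum a posteriori estimate = 2.586, posterior expectation = 6.080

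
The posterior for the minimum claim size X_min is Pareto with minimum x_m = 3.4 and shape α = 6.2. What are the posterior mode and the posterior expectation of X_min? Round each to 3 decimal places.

MAP = 3.400; posterior mean = 4.054

The Pareto density is strictly decreasing on [x_m, ∞), so the mode is x_m = 3.400.
Mean = α·x_m/(α−1) = 6.2·3.4/5.2 = 4.054.
Mean > mode: the posterior has a right tail.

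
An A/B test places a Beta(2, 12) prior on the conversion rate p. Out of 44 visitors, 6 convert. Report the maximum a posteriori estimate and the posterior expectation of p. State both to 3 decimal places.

Posterior: Beta(2+6, 12+38) = Beta(8, 50).
Mode = (8−1)/(8+50−2) = 7/56 = 0.125.
Mean = 8/(8+50) = 8/58 = 0.138.

p_MAP = 0.125, E[p|data] = 0.138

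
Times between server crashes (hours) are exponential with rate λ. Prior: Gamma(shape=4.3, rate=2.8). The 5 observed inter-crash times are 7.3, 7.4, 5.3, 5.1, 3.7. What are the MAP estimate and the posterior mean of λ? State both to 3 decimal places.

Σ times = 28.8. Posterior: Gamma(shape = 4.3+5 = 9.3, rate = 2.8+28.8 = 31.6).
Mode = (α−1)/β = 8.3/31.6 = 0.263.
Mean = α/β = 9.3/31.6 = 0.294.
The mean is pulled above the mode by the posterior's right skew.

MAP = 0.263; posterior mean = 0.294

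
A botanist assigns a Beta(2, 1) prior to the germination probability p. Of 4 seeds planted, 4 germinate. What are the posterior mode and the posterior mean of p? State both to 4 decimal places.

MAP = 1.0000; posterior mean = 0.8571

Posterior: Beta(2+4, 1+0) = Beta(6, 1).
Since β = 1 ≤ 1 and α > 1, the Beta density is monotone increasing on [0,1]; the mode is at 1.
Mean = 6/(6+1) = 0.8571.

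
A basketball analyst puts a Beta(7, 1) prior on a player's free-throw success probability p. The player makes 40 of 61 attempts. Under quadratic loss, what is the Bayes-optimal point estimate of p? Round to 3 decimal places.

0.681

Posterior: Beta(7+40, 1+21) = Beta(47, 22).
Mode = (47−1)/(47+22−2) = 46/67 = 0.687.
Mean = 47/(47+22) = 47/69 = 0.681.
Quadratic loss ⇒ the optimal estimator is the posterior mean.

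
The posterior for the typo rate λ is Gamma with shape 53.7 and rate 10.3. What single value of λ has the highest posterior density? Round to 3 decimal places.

Mode = (α−1)/β = 52.7/10.3 = 5.117.
Mean = α/β = 53.7/10.3 = 5.214.
This is the posterior mode — the MAP estimate.

5.117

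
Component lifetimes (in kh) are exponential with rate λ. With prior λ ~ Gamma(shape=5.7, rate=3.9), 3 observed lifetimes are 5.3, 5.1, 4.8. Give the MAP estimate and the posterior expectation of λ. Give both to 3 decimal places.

MAP = 0.403, posterior mean = 0.455

Σ times = 15.2. Posterior: Gamma(shape = 5.7+3 = 8.7, rate = 3.9+15.2 = 19.1).
Mode = (α−1)/β = 7.7/19.1 = 0.403.
Mean = α/β = 8.7/19.1 = 0.455.
The mean is pulled above the mode by the posterior's right skew.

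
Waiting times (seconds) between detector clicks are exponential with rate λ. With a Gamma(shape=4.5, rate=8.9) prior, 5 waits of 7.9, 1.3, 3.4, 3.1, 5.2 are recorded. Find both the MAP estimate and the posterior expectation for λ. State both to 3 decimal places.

Σ times = 20.9. Posterior: Gamma(shape = 4.5+5 = 9.5, rate = 8.9+20.9 = 29.8).
Mode = (α−1)/β = 8.5/29.8 = 0.285.
Mean = α/β = 9.5/29.8 = 0.319.
Right-skewed posterior ⇒ mode < mean.

λ_MAP = 0.285, E[λ|data] = 0.319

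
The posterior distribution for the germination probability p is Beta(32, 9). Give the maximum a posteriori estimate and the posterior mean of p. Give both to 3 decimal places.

Mode = (32−1)/(32+9−2) = 31/39 = 0.795.
Mean = 32/(32+9) = 32/41 = 0.780.

p_MAP = 0.795, E[p|data] = 0.780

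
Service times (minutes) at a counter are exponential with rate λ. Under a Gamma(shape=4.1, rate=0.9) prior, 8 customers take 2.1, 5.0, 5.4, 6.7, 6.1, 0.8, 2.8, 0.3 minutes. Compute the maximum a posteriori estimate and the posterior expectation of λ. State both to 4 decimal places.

MAP = 0.3688, posterior mean = 0.4020

Σ times = 29.2. Posterior: Gamma(shape = 4.1+8 = 12.1, rate = 0.9+29.2 = 30.1).
Mode = (α−1)/β = 11.1/30.1 = 0.3688.
Mean = α/β = 12.1/30.1 = 0.4020.
The mean is pulled above the mode by the posterior's right skew.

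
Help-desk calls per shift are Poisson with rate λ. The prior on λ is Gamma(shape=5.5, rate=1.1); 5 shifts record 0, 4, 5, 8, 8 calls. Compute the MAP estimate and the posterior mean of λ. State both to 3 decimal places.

Σ counts = 25. Posterior: Gamma(shape = 5.5+25 = 30.5, rate = 1.1+5 = 6.1).
Mode = (α−1)/β = 29.5/6.1 = 4.836.
Mean = α/β = 30.5/6.1 = 5.000.

MAP = 4.836, posterior mean = 5.000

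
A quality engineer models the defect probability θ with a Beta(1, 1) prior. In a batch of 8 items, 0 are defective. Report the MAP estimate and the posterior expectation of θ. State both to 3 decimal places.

MAP = 0.000; posterior mean = 0.100

Posterior: Beta(1+0, 1+8) = Beta(1, 9).
Since α = 1 ≤ 1 and β > 1, the Beta density is monotone decreasing on [0,1]; the mode is at 0.
Mean = 1/(1+9) = 0.100.
The mean is pulled above the mode by the posterior's right skew.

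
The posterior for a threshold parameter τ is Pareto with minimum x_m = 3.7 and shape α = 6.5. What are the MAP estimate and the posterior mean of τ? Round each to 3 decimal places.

MAP = 3.700; posterior mean = 4.373

The Pareto density is strictly decreasing on [x_m, ∞), so the mode is x_m = 3.700.
Mean = α·x_m/(α−1) = 6.5·3.7/5.5 = 4.373.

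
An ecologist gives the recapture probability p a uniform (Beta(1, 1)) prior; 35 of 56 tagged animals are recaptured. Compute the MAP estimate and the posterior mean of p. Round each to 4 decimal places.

MAP = 0.6250, posterior mean = 0.6207

Posterior: Beta(1+35, 1+21) = Beta(36, 22).
Mode = (36−1)/(36+22−2) = 35/56 = 0.6250.
With a flat prior the MAP equals the MLE, 35/56.
Mean = 36/(36+22) = 36/58 = 0.6207.
The mean is pulled below the mode by the posterior's left skew.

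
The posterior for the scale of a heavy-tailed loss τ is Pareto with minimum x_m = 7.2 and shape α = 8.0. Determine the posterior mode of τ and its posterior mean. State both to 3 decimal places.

τ_MAP = 7.200, E[τ|data] = 8.229

The Pareto density is strictly decreasing on [x_m, ∞), so the mode is x_m = 7.200.
Mean = α·x_m/(α−1) = 8.0·7.2/7.0 = 8.229.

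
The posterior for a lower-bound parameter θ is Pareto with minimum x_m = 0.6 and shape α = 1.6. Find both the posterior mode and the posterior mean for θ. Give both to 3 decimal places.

MAP = 0.600; posterior mean = 1.600

The Pareto density is strictly decreasing on [x_m, ∞), so the mode is x_m = 0.600.
Mean = α·x_m/(α−1) = 1.6·0.6/0.6 = 1.600.
The posterior is right-skewed, so the mean exceeds the mode.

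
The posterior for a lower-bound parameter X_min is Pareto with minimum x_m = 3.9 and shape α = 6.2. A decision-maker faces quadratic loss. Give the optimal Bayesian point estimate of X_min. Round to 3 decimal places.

4.650

The Pareto density is strictly decreasing on [x_m, ∞), so the mode is x_m = 3.900.
Mean = α·x_m/(α−1) = 6.2·3.9/5.2 = 4.650.
Quadratic loss ⇒ the optimal estimator is the posterior mean.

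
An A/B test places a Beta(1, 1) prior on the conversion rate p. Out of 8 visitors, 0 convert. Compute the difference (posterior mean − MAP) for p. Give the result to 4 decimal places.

0.1000

Posterior: Beta(1+0, 1+8) = Beta(1, 9).
Since α = 1 ≤ 1 and β > 1, the Beta density is monotone decreasing on [0,1]; the mode is at 0.
Mean = 1/(1+9) = 0.1000.
Difference = 0.1000 − 0.0000 = 0.1000.
The mean is pulled above the mode by the posterior's right skew.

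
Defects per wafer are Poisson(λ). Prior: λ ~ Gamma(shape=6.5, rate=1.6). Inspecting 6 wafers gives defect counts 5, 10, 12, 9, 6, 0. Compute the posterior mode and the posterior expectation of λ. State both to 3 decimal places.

posterior mode = 6.250, posterior expectation = 6.382

Σ counts = 42. Posterior: Gamma(shape = 6.5+42 = 48.5, rate = 1.6+6 = 7.6).
Mode = (α−1)/β = 47.5/7.6 = 6.250.
Mean = α/β = 48.5/7.6 = 6.382.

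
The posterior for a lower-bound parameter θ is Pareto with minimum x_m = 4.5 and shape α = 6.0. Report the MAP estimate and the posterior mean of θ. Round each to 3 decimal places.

The Pareto density is strictly decreasing on [x_m, ∞), so the mode is x_m = 4.500.
Mean = α·x_m/(α−1) = 6.0·4.5/5.0 = 5.400.

θ_MAP = 4.500, E[θ|data] = 5.400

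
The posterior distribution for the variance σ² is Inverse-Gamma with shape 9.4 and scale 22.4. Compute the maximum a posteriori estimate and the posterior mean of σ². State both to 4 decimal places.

Mode = β/(α+1) = 22.4/10.4 = 2.1538.
Mean = β/(α−1) = 22.4/8.4 = 2.6667.

MAP: 2.1538. Posterior mean: 2.6667.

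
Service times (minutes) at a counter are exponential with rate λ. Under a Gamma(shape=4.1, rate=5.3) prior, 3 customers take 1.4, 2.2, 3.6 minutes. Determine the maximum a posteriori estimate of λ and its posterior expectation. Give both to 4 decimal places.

maximum a posteriori estimate = 0.4880, posterior expectation = 0.5680

Σ times = 7.2. Posterior: Gamma(shape = 4.1+3 = 7.1, rate = 5.3+7.2 = 12.5).
Mode = (α−1)/β = 6.1/12.5 = 0.4880.
Mean = α/β = 7.1/12.5 = 0.5680.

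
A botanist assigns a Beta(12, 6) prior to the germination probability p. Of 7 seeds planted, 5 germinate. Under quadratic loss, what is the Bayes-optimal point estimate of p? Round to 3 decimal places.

0.680

Posterior: Beta(12+5, 6+2) = Beta(17, 8).
Mode = (17−1)/(17+8−2) = 16/23 = 0.696.
Mean = 17/(17+8) = 17/25 = 0.680.
Quadratic loss ⇒ the optimal estimator is the posterior mean.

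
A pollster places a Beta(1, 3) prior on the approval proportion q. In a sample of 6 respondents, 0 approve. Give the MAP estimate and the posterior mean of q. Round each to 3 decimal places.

Posterior: Beta(1+0, 3+6) = Beta(1, 9).
Since α = 1 ≤ 1 and β > 1, the Beta density is monotone decreasing on [0,1]; the mode is at 0.
Mean = 1/(1+9) = 0.100.
Mean > mode: the posterior has a right tail.

MAP: 0.000. Posterior mean: 0.100.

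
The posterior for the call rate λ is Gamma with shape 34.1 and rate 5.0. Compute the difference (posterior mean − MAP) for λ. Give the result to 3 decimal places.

0.200

Mode = (α−1)/β = 33.1/5.0 = 6.620.
Mean = α/β = 34.1/5.0 = 6.820.
Difference = 6.820 − 6.620 = 0.200.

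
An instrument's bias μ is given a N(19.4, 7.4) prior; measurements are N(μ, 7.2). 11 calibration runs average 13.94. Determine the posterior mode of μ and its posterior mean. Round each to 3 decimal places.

Posterior for μ is Normal. Precision-weighted mean: (1/7.4·19.4 + 11/7.2·13.94) / (1/7.4 + 11/7.2) = 14.384.
A Normal posterior is symmetric, so mode = mean.

MAP = 14.384, posterior mean = 14.384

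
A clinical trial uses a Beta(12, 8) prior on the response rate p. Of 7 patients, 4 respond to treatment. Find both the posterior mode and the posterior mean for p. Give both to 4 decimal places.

Posterior: Beta(12+4, 8+3) = Beta(16, 11).
Mode = (16−1)/(16+11−2) = 15/25 = 0.6000.
Mean = 16/(16+11) = 16/27 = 0.5926.

MAP: 0.6000. Posterior mean: 0.5926.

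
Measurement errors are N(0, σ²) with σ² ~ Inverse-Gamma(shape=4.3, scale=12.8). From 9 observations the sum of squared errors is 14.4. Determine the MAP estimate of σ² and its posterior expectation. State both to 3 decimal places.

σ²_MAP = 2.041, E[σ²|data] = 2.564

Posterior: Inverse-Gamma(shape = 4.3+9/2 = 8.8, scale = 12.8+14.4/2 = 20.0).
Mode = β/(α+1) = 20.0/9.8 = 2.041.
Mean = β/(α−1) = 20.0/7.8 = 2.564.
The posterior is right-skewed, so the mean exceeds the mode.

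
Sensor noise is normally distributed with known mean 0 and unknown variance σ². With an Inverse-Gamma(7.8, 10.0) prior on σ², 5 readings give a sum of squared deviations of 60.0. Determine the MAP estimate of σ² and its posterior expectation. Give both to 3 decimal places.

MAP = 3.540, posterior mean = 4.301

Posterior: Inverse-Gamma(shape = 7.8+5/2 = 10.3, scale = 10.0+60.0/2 = 40.0).
Mode = β/(α+1) = 40.0/11.3 = 3.540.
Mean = β/(α−1) = 40.0/9.3 = 4.301.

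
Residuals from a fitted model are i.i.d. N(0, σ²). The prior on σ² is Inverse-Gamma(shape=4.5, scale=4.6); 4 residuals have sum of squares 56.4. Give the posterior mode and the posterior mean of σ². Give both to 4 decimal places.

Posterior: Inverse-Gamma(shape = 4.5+4/2 = 6.5, scale = 4.6+56.4/2 = 32.8).
Mode = β/(α+1) = 32.8/7.5 = 4.3733.
Mean = β/(α−1) = 32.8/5.5 = 5.9636.
The mean is pulled above the mode by the posterior's right skew.

posterior mode = 4.3733, posterior mean = 5.9636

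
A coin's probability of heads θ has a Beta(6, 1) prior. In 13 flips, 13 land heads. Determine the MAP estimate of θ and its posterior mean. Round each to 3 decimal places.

MAP = 1.000; posterior mean = 0.950

Posterior: Beta(6+13, 1+0) = Beta(19, 1).
Since β = 1 ≤ 1 and α > 1, the Beta density is monotone increasing on [0,1]; the mode is at 1.
Mean = 19/(19+1) = 0.950.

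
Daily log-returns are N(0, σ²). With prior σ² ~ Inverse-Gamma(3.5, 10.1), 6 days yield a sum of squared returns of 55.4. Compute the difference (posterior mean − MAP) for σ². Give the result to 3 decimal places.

1.833

Posterior: Inverse-Gamma(shape = 3.5+6/2 = 6.5, scale = 10.1+55.4/2 = 37.8).
Mode = β/(α+1) = 37.8/7.5 = 5.040.
Mean = β/(α−1) = 37.8/5.5 = 6.873.
Difference = 6.873 − 5.040 = 1.833.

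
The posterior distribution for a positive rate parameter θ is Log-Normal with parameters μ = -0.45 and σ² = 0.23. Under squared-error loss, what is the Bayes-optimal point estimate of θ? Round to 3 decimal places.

Mode = exp(μ − σ²) = exp(-0.68) = 0.507.
Mean = exp(μ + σ²/2) = exp(-0.335) = 0.715.
Squared-error loss ⇒ the optimal estimator is the posterior mean.

0.715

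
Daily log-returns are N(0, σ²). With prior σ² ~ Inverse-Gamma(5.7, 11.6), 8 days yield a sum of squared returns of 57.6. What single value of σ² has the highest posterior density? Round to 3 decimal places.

Posterior: Inverse-Gamma(shape = 5.7+8/2 = 9.7, scale = 11.6+57.6/2 = 40.4).
Mode = β/(α+1) = 40.4/10.7 = 3.776.
Mean = β/(α−1) = 40.4/8.7 = 4.644.
This is the posterior mode — the MAP estimate.

3.776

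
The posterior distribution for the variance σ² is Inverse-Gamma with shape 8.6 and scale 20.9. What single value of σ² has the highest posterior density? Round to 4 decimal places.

Mode = β/(α+1) = 20.9/9.6 = 2.1771.
Mean = β/(α−1) = 20.9/7.6 = 2.7500.
This is the posterior mode — the MAP estimate.

2.1771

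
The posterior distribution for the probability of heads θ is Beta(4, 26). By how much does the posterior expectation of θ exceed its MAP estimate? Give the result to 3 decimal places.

0.026

Mode = (4−1)/(4+26−2) = 3/28 = 0.107.
Mean = 4/(4+26) = 4/30 = 0.133.
Difference = 0.133 − 0.107 = 0.026.
The posterior is right-skewed, so the mean exceeds the mode.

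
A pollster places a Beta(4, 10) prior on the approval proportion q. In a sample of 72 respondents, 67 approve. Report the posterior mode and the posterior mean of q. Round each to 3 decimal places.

q_MAP = 0.833, E[q|data] = 0.826

Posterior: Beta(4+67, 10+5) = Beta(71, 15).
Mode = (71−1)/(71+15−2) = 70/84 = 0.833.
Mean = 71/(71+15) = 71/86 = 0.826.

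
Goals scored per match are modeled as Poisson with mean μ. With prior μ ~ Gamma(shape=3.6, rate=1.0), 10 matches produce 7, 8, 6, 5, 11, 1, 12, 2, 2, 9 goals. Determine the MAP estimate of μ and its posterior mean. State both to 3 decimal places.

MAP estimate = 5.964, posterior mean = 6.055

Σ counts = 63. Posterior: Gamma(shape = 3.6+63 = 66.6, rate = 1.0+10 = 11.0).
Mode = (α−1)/β = 65.6/11.0 = 5.964.
Mean = α/β = 66.6/11.0 = 6.055.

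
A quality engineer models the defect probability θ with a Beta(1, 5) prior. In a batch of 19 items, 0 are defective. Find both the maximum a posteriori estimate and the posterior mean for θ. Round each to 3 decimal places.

Posterior: Beta(1+0, 5+19) = Beta(1, 24).
Since α = 1 ≤ 1 and β > 1, the Beta density is monotone decreasing on [0,1]; the mode is at 0.
Mean = 1/(1+24) = 0.040.
Right-skewed posterior ⇒ mode < mean.

MAP = 0.000, posterior mean = 0.040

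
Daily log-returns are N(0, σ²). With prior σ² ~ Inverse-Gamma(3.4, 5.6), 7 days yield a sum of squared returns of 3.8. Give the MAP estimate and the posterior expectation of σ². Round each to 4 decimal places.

Posterior: Inverse-Gamma(shape = 3.4+7/2 = 6.9, scale = 5.6+3.8/2 = 7.5).
Mode = β/(α+1) = 7.5/7.9 = 0.9494.
Mean = β/(α−1) = 7.5/5.9 = 1.2712.
Mean > mode: the posterior has a right tail.

MAP = 0.9494; posterior mean = 1.2712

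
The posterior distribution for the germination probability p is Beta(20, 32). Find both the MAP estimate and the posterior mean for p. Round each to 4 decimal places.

Mode = (20−1)/(20+32−2) = 19/50 = 0.3800.
Mean = 20/(20+32) = 20/52 = 0.3846.

MAP = 0.3800, posterior mean = 0.3846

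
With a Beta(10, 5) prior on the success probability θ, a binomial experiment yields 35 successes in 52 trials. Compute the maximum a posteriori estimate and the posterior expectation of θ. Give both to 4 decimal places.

Posterior: Beta(10+35, 5+17) = Beta(45, 22).
Mode = (45−1)/(45+22−2) = 44/65 = 0.6769.
Mean = 45/(45+22) = 45/67 = 0.6716.

maximum a posteriori estimate = 0.6769, posterior expectation = 0.6716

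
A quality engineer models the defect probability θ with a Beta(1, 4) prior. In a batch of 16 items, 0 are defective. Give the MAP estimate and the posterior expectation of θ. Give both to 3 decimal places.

Posterior: Beta(1+0, 4+16) = Beta(1, 20).
Since α = 1 ≤ 1 and β > 1, the Beta density is monotone decreasing on [0,1]; the mode is at 0.
Mean = 1/(1+20) = 0.048.

θ_MAP = 0.000, E[θ|data] = 0.048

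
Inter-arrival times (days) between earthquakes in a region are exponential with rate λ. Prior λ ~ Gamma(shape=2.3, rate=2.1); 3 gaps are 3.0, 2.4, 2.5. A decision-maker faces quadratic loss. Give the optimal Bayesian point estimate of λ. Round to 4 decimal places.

0.5300

Σ times = 7.9. Posterior: Gamma(shape = 2.3+3 = 5.3, rate = 2.1+7.9 = 10.0).
Mode = (α−1)/β = 4.3/10.0 = 0.4300.
Mean = α/β = 5.3/10.0 = 0.5300.
Quadratic loss ⇒ the optimal estimator is the posterior mean.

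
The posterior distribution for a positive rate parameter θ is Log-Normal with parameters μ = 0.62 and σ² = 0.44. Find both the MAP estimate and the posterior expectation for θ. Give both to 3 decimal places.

Mode = exp(μ − σ²) = exp(0.18) = 1.197.
Mean = exp(μ + σ²/2) = exp(0.840) = 2.316.

MAP = 1.197, posterior mean = 2.316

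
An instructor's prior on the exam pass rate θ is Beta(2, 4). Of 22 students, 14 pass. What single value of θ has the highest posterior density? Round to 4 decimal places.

0.5769

Posterior: Beta(2+14, 4+8) = Beta(16, 12).
Mode = (16−1)/(16+12−2) = 15/26 = 0.5769.
Mean = 16/(16+12) = 16/28 = 0.5714.
This is the posterior mode — the MAP estimate.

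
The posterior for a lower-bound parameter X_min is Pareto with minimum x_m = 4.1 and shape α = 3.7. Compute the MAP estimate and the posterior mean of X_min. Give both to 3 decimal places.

The Pareto density is strictly decreasing on [x_m, ∞), so the mode is x_m = 4.100.
Mean = α·x_m/(α−1) = 3.7·4.1/2.7 = 5.619.

MAP: 4.100. Posterior mean: 5.619.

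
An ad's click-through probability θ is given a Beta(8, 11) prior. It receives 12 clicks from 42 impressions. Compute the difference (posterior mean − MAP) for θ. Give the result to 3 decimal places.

Posterior: Beta(8+12, 11+30) = Beta(20, 41).
Mode = (20−1)/(20+41−2) = 19/59 = 0.322.
Mean = 20/(20+41) = 20/61 = 0.328.
Difference = 0.328 − 0.322 = 0.006.
The mean is pulled above the mode by the posterior's right skew.

0.006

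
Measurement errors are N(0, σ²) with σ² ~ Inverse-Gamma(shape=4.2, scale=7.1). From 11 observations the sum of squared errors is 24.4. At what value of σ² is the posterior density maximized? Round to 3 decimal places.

1.804

Posterior: Inverse-Gamma(shape = 4.2+11/2 = 9.7, scale = 7.1+24.4/2 = 19.3).
Mode = β/(α+1) = 19.3/10.7 = 1.804.
Mean = β/(α−1) = 19.3/8.7 = 2.218.
This is the posterior mode — the MAP estimate.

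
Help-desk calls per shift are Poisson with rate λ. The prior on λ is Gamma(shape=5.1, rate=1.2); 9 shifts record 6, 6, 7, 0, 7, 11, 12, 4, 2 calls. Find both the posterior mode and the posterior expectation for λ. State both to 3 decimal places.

Σ counts = 55. Posterior: Gamma(shape = 5.1+55 = 60.1, rate = 1.2+9 = 10.2).
Mode = (α−1)/β = 59.1/10.2 = 5.794.
Mean = α/β = 60.1/10.2 = 5.892.
Mean > mode: the posterior has a right tail.

MAP = 5.794, posterior mean = 5.892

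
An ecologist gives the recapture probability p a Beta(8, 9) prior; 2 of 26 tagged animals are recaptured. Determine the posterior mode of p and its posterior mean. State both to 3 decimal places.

Posterior: Beta(8+2, 9+24) = Beta(10, 33).
Mode = (10−1)/(10+33−2) = 9/41 = 0.220.
Mean = 10/(10+33) = 10/43 = 0.233.

p_MAP = 0.220, E[p|data] = 0.233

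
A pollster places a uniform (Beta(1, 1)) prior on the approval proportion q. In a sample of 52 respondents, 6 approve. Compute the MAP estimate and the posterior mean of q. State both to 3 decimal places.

MAP = 0.115, posterior mean = 0.130

Posterior: Beta(1+6, 1+46) = Beta(7, 47).
Mode = (7−1)/(7+47−2) = 6/52 = 0.115.
With a flat prior the MAP equals the MLE, 6/52.
Mean = 7/(7+47) = 7/54 = 0.130.
The mean is pulled above the mode by the posterior's right skew.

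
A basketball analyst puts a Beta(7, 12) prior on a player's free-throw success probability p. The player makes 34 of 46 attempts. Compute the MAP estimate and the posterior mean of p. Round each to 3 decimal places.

Posterior: Beta(7+34, 12+12) = Beta(41, 24).
Mode = (41−1)/(41+24−2) = 40/63 = 0.635.
Mean = 41/(41+24) = 41/65 = 0.631.

MAP = 0.635; posterior mean = 0.631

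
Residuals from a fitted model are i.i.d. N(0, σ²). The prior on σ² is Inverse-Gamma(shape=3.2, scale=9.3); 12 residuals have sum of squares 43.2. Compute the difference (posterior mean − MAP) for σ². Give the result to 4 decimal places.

Posterior: Inverse-Gamma(shape = 3.2+12/2 = 9.2, scale = 9.3+43.2/2 = 30.9).
Mode = β/(α+1) = 30.9/10.2 = 3.0294.
Mean = β/(α−1) = 30.9/8.2 = 3.7683.
Difference = 3.7683 − 3.0294 = 0.7389.
The mean is pulled above the mode by the posterior's right skew.

0.7389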